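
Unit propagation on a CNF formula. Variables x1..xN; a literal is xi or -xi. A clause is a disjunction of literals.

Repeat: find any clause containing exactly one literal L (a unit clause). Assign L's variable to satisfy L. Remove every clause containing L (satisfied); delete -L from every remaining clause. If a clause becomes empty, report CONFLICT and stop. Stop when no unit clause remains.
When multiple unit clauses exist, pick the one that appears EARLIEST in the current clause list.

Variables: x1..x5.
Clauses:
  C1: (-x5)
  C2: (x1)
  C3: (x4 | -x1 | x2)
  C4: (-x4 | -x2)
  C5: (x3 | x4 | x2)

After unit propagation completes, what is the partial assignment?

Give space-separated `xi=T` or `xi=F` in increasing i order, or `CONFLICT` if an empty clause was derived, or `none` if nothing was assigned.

unit clause [-5] forces x5=F; simplify:
  satisfied 1 clause(s); 4 remain; assigned so far: [5]
unit clause [1] forces x1=T; simplify:
  drop -1 from [4, -1, 2] -> [4, 2]
  satisfied 1 clause(s); 3 remain; assigned so far: [1, 5]

Answer: x1=T x5=F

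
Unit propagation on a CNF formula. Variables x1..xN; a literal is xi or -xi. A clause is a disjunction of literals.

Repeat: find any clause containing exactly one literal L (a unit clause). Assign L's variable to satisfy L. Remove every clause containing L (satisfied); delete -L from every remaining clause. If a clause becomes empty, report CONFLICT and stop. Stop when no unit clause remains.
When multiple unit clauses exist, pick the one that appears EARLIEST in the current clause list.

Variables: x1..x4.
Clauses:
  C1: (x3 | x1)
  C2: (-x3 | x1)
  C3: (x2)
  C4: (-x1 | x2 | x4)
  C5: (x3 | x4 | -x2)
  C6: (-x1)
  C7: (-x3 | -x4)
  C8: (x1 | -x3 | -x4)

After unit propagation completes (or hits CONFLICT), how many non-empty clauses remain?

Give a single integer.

Answer: 2

Derivation:
unit clause [2] forces x2=T; simplify:
  drop -2 from [3, 4, -2] -> [3, 4]
  satisfied 2 clause(s); 6 remain; assigned so far: [2]
unit clause [-1] forces x1=F; simplify:
  drop 1 from [3, 1] -> [3]
  drop 1 from [-3, 1] -> [-3]
  drop 1 from [1, -3, -4] -> [-3, -4]
  satisfied 1 clause(s); 5 remain; assigned so far: [1, 2]
unit clause [3] forces x3=T; simplify:
  drop -3 from [-3] -> [] (empty!)
  drop -3 from [-3, -4] -> [-4]
  drop -3 from [-3, -4] -> [-4]
  satisfied 2 clause(s); 3 remain; assigned so far: [1, 2, 3]
CONFLICT (empty clause)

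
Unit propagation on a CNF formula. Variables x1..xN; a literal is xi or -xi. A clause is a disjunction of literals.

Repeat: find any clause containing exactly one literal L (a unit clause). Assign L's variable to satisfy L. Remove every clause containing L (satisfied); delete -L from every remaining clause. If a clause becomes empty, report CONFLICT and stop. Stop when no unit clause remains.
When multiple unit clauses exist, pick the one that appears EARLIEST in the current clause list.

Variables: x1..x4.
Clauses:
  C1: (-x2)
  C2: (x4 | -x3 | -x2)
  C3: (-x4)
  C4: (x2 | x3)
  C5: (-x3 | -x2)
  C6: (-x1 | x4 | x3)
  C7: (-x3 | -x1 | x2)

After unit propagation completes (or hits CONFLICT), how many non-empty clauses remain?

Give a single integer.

Answer: 0

Derivation:
unit clause [-2] forces x2=F; simplify:
  drop 2 from [2, 3] -> [3]
  drop 2 from [-3, -1, 2] -> [-3, -1]
  satisfied 3 clause(s); 4 remain; assigned so far: [2]
unit clause [-4] forces x4=F; simplify:
  drop 4 from [-1, 4, 3] -> [-1, 3]
  satisfied 1 clause(s); 3 remain; assigned so far: [2, 4]
unit clause [3] forces x3=T; simplify:
  drop -3 from [-3, -1] -> [-1]
  satisfied 2 clause(s); 1 remain; assigned so far: [2, 3, 4]
unit clause [-1] forces x1=F; simplify:
  satisfied 1 clause(s); 0 remain; assigned so far: [1, 2, 3, 4]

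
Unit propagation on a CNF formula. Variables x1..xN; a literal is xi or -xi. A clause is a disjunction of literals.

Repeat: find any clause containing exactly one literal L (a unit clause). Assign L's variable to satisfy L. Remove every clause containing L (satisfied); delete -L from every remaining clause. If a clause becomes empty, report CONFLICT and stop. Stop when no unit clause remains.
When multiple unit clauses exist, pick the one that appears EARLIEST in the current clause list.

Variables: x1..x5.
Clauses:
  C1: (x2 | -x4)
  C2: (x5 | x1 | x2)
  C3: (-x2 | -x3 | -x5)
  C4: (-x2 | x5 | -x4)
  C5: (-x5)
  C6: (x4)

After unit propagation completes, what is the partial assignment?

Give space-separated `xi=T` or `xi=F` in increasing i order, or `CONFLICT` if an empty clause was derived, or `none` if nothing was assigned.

unit clause [-5] forces x5=F; simplify:
  drop 5 from [5, 1, 2] -> [1, 2]
  drop 5 from [-2, 5, -4] -> [-2, -4]
  satisfied 2 clause(s); 4 remain; assigned so far: [5]
unit clause [4] forces x4=T; simplify:
  drop -4 from [2, -4] -> [2]
  drop -4 from [-2, -4] -> [-2]
  satisfied 1 clause(s); 3 remain; assigned so far: [4, 5]
unit clause [2] forces x2=T; simplify:
  drop -2 from [-2] -> [] (empty!)
  satisfied 2 clause(s); 1 remain; assigned so far: [2, 4, 5]
CONFLICT (empty clause)

Answer: CONFLICT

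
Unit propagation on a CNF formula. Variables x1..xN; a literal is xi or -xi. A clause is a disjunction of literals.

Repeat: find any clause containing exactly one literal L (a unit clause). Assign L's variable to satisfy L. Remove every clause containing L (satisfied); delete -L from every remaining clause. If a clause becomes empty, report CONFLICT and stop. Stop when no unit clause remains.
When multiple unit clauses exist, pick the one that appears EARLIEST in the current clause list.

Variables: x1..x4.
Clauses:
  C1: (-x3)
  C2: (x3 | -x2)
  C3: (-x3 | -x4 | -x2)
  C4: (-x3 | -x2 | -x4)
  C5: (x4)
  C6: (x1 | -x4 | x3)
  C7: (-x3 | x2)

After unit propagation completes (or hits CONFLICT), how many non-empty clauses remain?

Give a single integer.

Answer: 0

Derivation:
unit clause [-3] forces x3=F; simplify:
  drop 3 from [3, -2] -> [-2]
  drop 3 from [1, -4, 3] -> [1, -4]
  satisfied 4 clause(s); 3 remain; assigned so far: [3]
unit clause [-2] forces x2=F; simplify:
  satisfied 1 clause(s); 2 remain; assigned so far: [2, 3]
unit clause [4] forces x4=T; simplify:
  drop -4 from [1, -4] -> [1]
  satisfied 1 clause(s); 1 remain; assigned so far: [2, 3, 4]
unit clause [1] forces x1=T; simplify:
  satisfied 1 clause(s); 0 remain; assigned so far: [1, 2, 3, 4]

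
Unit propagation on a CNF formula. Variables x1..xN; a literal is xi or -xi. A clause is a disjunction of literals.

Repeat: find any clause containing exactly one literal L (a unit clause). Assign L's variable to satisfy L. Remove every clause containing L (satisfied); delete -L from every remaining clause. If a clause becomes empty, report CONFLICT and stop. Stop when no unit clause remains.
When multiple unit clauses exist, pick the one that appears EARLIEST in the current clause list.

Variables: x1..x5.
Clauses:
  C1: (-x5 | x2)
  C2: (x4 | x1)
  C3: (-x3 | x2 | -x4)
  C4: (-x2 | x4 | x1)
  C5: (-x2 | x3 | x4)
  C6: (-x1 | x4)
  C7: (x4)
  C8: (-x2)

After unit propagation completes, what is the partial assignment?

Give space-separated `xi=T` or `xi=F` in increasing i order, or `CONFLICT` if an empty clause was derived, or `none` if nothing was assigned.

unit clause [4] forces x4=T; simplify:
  drop -4 from [-3, 2, -4] -> [-3, 2]
  satisfied 5 clause(s); 3 remain; assigned so far: [4]
unit clause [-2] forces x2=F; simplify:
  drop 2 from [-5, 2] -> [-5]
  drop 2 from [-3, 2] -> [-3]
  satisfied 1 clause(s); 2 remain; assigned so far: [2, 4]
unit clause [-5] forces x5=F; simplify:
  satisfied 1 clause(s); 1 remain; assigned so far: [2, 4, 5]
unit clause [-3] forces x3=F; simplify:
  satisfied 1 clause(s); 0 remain; assigned so far: [2, 3, 4, 5]

Answer: x2=F x3=F x4=T x5=F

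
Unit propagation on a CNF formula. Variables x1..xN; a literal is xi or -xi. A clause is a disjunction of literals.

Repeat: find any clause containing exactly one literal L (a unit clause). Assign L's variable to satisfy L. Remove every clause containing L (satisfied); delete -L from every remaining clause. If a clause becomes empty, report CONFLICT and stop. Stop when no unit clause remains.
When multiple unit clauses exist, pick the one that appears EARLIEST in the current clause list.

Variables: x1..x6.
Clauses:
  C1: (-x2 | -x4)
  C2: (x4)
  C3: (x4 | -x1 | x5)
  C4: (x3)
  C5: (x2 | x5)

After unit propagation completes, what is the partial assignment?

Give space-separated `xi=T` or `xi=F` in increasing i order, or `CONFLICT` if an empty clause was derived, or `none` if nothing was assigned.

Answer: x2=F x3=T x4=T x5=T

Derivation:
unit clause [4] forces x4=T; simplify:
  drop -4 from [-2, -4] -> [-2]
  satisfied 2 clause(s); 3 remain; assigned so far: [4]
unit clause [-2] forces x2=F; simplify:
  drop 2 from [2, 5] -> [5]
  satisfied 1 clause(s); 2 remain; assigned so far: [2, 4]
unit clause [3] forces x3=T; simplify:
  satisfied 1 clause(s); 1 remain; assigned so far: [2, 3, 4]
unit clause [5] forces x5=T; simplify:
  satisfied 1 clause(s); 0 remain; assigned so far: [2, 3, 4, 5]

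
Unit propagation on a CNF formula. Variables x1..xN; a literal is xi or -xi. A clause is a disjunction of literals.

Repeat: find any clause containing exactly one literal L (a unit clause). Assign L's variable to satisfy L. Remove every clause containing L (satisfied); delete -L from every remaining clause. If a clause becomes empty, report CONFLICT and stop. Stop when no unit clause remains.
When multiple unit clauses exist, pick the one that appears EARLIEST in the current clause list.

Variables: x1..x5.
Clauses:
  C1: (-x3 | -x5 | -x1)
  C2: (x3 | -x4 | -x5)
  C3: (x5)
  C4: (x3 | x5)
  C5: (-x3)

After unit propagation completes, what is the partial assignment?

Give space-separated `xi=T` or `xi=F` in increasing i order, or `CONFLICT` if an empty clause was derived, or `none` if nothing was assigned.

Answer: x3=F x4=F x5=T

Derivation:
unit clause [5] forces x5=T; simplify:
  drop -5 from [-3, -5, -1] -> [-3, -1]
  drop -5 from [3, -4, -5] -> [3, -4]
  satisfied 2 clause(s); 3 remain; assigned so far: [5]
unit clause [-3] forces x3=F; simplify:
  drop 3 from [3, -4] -> [-4]
  satisfied 2 clause(s); 1 remain; assigned so far: [3, 5]
unit clause [-4] forces x4=F; simplify:
  satisfied 1 clause(s); 0 remain; assigned so far: [3, 4, 5]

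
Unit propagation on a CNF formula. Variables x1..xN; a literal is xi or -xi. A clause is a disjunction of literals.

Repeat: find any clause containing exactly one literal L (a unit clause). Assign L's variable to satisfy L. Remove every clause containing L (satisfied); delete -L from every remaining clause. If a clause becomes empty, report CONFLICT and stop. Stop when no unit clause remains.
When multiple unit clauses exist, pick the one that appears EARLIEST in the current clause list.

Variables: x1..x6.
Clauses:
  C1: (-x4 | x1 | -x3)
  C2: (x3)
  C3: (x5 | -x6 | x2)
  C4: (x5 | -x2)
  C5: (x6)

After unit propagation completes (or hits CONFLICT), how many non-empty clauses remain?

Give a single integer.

unit clause [3] forces x3=T; simplify:
  drop -3 from [-4, 1, -3] -> [-4, 1]
  satisfied 1 clause(s); 4 remain; assigned so far: [3]
unit clause [6] forces x6=T; simplify:
  drop -6 from [5, -6, 2] -> [5, 2]
  satisfied 1 clause(s); 3 remain; assigned so far: [3, 6]

Answer: 3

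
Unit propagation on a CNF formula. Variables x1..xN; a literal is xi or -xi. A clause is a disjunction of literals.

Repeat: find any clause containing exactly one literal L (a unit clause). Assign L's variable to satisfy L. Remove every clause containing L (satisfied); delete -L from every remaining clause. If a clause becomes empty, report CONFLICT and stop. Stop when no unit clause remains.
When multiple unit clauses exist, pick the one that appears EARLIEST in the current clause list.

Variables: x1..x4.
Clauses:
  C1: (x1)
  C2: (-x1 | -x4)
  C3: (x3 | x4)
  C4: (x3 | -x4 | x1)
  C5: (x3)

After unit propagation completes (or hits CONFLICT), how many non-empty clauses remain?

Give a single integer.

unit clause [1] forces x1=T; simplify:
  drop -1 from [-1, -4] -> [-4]
  satisfied 2 clause(s); 3 remain; assigned so far: [1]
unit clause [-4] forces x4=F; simplify:
  drop 4 from [3, 4] -> [3]
  satisfied 1 clause(s); 2 remain; assigned so far: [1, 4]
unit clause [3] forces x3=T; simplify:
  satisfied 2 clause(s); 0 remain; assigned so far: [1, 3, 4]

Answer: 0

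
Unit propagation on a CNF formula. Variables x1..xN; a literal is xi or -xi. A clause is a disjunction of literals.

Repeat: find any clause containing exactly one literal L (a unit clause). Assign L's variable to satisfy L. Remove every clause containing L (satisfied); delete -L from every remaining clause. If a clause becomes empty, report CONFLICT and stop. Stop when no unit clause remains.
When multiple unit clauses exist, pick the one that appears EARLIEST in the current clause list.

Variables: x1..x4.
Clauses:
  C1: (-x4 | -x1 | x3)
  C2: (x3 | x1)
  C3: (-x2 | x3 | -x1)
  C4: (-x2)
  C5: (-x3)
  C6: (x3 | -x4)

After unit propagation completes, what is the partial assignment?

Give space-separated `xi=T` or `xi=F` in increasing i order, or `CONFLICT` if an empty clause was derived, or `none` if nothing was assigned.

Answer: x1=T x2=F x3=F x4=F

Derivation:
unit clause [-2] forces x2=F; simplify:
  satisfied 2 clause(s); 4 remain; assigned so far: [2]
unit clause [-3] forces x3=F; simplify:
  drop 3 from [-4, -1, 3] -> [-4, -1]
  drop 3 from [3, 1] -> [1]
  drop 3 from [3, -4] -> [-4]
  satisfied 1 clause(s); 3 remain; assigned so far: [2, 3]
unit clause [1] forces x1=T; simplify:
  drop -1 from [-4, -1] -> [-4]
  satisfied 1 clause(s); 2 remain; assigned so far: [1, 2, 3]
unit clause [-4] forces x4=F; simplify:
  satisfied 2 clause(s); 0 remain; assigned so far: [1, 2, 3, 4]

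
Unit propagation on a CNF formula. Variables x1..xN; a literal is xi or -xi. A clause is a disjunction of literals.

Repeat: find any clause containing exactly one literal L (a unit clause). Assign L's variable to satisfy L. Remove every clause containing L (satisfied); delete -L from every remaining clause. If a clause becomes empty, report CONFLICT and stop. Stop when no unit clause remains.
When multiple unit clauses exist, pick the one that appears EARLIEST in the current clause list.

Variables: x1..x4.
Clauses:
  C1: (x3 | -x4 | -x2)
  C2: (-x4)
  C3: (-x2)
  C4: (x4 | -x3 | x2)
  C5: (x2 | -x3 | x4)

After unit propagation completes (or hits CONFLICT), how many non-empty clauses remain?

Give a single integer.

Answer: 0

Derivation:
unit clause [-4] forces x4=F; simplify:
  drop 4 from [4, -3, 2] -> [-3, 2]
  drop 4 from [2, -3, 4] -> [2, -3]
  satisfied 2 clause(s); 3 remain; assigned so far: [4]
unit clause [-2] forces x2=F; simplify:
  drop 2 from [-3, 2] -> [-3]
  drop 2 from [2, -3] -> [-3]
  satisfied 1 clause(s); 2 remain; assigned so far: [2, 4]
unit clause [-3] forces x3=F; simplify:
  satisfied 2 clause(s); 0 remain; assigned so far: [2, 3, 4]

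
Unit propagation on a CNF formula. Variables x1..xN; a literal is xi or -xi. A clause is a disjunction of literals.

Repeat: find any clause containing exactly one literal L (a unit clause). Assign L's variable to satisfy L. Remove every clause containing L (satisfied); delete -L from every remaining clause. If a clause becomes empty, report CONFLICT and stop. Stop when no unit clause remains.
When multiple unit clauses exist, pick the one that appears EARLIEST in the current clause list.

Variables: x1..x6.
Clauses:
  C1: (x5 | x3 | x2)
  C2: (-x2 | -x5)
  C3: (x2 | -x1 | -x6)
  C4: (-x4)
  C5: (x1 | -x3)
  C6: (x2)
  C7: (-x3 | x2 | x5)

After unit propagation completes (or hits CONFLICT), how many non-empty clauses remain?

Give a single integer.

unit clause [-4] forces x4=F; simplify:
  satisfied 1 clause(s); 6 remain; assigned so far: [4]
unit clause [2] forces x2=T; simplify:
  drop -2 from [-2, -5] -> [-5]
  satisfied 4 clause(s); 2 remain; assigned so far: [2, 4]
unit clause [-5] forces x5=F; simplify:
  satisfied 1 clause(s); 1 remain; assigned so far: [2, 4, 5]

Answer: 1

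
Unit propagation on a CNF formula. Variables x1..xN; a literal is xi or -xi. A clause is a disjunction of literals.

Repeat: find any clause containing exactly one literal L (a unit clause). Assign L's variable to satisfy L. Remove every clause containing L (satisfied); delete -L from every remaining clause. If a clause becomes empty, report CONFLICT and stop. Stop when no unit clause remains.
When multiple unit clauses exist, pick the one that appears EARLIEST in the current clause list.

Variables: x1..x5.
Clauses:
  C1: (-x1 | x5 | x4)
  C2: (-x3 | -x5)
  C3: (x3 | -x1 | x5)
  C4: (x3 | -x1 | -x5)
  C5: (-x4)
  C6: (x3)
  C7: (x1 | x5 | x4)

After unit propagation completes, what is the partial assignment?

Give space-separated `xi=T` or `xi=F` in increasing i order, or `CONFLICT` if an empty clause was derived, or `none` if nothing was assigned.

unit clause [-4] forces x4=F; simplify:
  drop 4 from [-1, 5, 4] -> [-1, 5]
  drop 4 from [1, 5, 4] -> [1, 5]
  satisfied 1 clause(s); 6 remain; assigned so far: [4]
unit clause [3] forces x3=T; simplify:
  drop -3 from [-3, -5] -> [-5]
  satisfied 3 clause(s); 3 remain; assigned so far: [3, 4]
unit clause [-5] forces x5=F; simplify:
  drop 5 from [-1, 5] -> [-1]
  drop 5 from [1, 5] -> [1]
  satisfied 1 clause(s); 2 remain; assigned so far: [3, 4, 5]
unit clause [-1] forces x1=F; simplify:
  drop 1 from [1] -> [] (empty!)
  satisfied 1 clause(s); 1 remain; assigned so far: [1, 3, 4, 5]
CONFLICT (empty clause)

Answer: CONFLICT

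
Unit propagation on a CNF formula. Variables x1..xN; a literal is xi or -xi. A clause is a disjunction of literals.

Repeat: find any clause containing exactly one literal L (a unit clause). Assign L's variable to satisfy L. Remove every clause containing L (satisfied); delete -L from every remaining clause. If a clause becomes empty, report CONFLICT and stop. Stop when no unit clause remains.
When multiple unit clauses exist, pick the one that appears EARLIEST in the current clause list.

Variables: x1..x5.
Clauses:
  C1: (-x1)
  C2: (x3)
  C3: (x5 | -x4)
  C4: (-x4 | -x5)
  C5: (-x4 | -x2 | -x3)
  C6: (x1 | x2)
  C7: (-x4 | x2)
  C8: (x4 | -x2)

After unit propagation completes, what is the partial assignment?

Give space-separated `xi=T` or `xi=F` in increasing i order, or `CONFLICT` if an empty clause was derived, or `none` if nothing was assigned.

Answer: CONFLICT

Derivation:
unit clause [-1] forces x1=F; simplify:
  drop 1 from [1, 2] -> [2]
  satisfied 1 clause(s); 7 remain; assigned so far: [1]
unit clause [3] forces x3=T; simplify:
  drop -3 from [-4, -2, -3] -> [-4, -2]
  satisfied 1 clause(s); 6 remain; assigned so far: [1, 3]
unit clause [2] forces x2=T; simplify:
  drop -2 from [-4, -2] -> [-4]
  drop -2 from [4, -2] -> [4]
  satisfied 2 clause(s); 4 remain; assigned so far: [1, 2, 3]
unit clause [-4] forces x4=F; simplify:
  drop 4 from [4] -> [] (empty!)
  satisfied 3 clause(s); 1 remain; assigned so far: [1, 2, 3, 4]
CONFLICT (empty clause)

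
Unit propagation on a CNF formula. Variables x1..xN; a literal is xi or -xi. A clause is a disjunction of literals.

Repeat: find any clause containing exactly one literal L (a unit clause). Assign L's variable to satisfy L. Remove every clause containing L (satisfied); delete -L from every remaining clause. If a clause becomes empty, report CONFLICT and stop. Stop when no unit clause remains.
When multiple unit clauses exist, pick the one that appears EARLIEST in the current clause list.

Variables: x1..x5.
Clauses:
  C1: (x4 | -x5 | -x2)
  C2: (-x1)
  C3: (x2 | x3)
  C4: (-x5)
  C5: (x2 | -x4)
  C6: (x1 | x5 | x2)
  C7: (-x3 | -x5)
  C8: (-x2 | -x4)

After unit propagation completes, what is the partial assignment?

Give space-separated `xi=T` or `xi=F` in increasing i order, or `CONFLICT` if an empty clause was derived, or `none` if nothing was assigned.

unit clause [-1] forces x1=F; simplify:
  drop 1 from [1, 5, 2] -> [5, 2]
  satisfied 1 clause(s); 7 remain; assigned so far: [1]
unit clause [-5] forces x5=F; simplify:
  drop 5 from [5, 2] -> [2]
  satisfied 3 clause(s); 4 remain; assigned so far: [1, 5]
unit clause [2] forces x2=T; simplify:
  drop -2 from [-2, -4] -> [-4]
  satisfied 3 clause(s); 1 remain; assigned so far: [1, 2, 5]
unit clause [-4] forces x4=F; simplify:
  satisfied 1 clause(s); 0 remain; assigned so far: [1, 2, 4, 5]

Answer: x1=F x2=T x4=F x5=F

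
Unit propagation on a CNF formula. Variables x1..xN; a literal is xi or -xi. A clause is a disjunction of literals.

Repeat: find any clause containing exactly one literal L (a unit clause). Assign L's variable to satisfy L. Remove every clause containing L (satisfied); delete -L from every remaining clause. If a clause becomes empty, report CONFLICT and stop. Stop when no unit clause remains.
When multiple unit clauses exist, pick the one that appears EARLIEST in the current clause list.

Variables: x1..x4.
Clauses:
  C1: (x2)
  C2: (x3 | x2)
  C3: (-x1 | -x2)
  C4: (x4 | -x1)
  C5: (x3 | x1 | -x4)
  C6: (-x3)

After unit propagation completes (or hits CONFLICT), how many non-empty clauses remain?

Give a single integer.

unit clause [2] forces x2=T; simplify:
  drop -2 from [-1, -2] -> [-1]
  satisfied 2 clause(s); 4 remain; assigned so far: [2]
unit clause [-1] forces x1=F; simplify:
  drop 1 from [3, 1, -4] -> [3, -4]
  satisfied 2 clause(s); 2 remain; assigned so far: [1, 2]
unit clause [-3] forces x3=F; simplify:
  drop 3 from [3, -4] -> [-4]
  satisfied 1 clause(s); 1 remain; assigned so far: [1, 2, 3]
unit clause [-4] forces x4=F; simplify:
  satisfied 1 clause(s); 0 remain; assigned so far: [1, 2, 3, 4]

Answer: 0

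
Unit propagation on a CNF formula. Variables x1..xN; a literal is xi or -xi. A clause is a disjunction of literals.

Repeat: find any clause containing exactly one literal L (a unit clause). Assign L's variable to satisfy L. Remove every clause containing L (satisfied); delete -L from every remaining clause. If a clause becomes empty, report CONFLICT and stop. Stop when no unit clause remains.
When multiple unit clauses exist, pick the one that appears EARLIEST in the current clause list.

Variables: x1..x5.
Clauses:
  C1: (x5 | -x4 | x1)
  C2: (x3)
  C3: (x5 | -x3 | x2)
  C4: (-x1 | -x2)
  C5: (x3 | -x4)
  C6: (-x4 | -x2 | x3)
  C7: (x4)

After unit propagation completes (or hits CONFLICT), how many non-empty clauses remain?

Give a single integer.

unit clause [3] forces x3=T; simplify:
  drop -3 from [5, -3, 2] -> [5, 2]
  satisfied 3 clause(s); 4 remain; assigned so far: [3]
unit clause [4] forces x4=T; simplify:
  drop -4 from [5, -4, 1] -> [5, 1]
  satisfied 1 clause(s); 3 remain; assigned so far: [3, 4]

Answer: 3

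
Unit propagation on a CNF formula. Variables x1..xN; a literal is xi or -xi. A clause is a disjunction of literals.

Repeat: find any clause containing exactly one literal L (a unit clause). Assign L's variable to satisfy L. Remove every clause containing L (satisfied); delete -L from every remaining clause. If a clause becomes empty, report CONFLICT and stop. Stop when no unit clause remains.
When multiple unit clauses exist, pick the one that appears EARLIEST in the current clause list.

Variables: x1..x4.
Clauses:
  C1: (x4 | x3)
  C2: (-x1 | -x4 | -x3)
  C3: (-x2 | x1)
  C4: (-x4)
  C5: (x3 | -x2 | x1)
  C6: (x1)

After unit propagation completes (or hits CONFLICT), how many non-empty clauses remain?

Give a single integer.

Answer: 0

Derivation:
unit clause [-4] forces x4=F; simplify:
  drop 4 from [4, 3] -> [3]
  satisfied 2 clause(s); 4 remain; assigned so far: [4]
unit clause [3] forces x3=T; simplify:
  satisfied 2 clause(s); 2 remain; assigned so far: [3, 4]
unit clause [1] forces x1=T; simplify:
  satisfied 2 clause(s); 0 remain; assigned so far: [1, 3, 4]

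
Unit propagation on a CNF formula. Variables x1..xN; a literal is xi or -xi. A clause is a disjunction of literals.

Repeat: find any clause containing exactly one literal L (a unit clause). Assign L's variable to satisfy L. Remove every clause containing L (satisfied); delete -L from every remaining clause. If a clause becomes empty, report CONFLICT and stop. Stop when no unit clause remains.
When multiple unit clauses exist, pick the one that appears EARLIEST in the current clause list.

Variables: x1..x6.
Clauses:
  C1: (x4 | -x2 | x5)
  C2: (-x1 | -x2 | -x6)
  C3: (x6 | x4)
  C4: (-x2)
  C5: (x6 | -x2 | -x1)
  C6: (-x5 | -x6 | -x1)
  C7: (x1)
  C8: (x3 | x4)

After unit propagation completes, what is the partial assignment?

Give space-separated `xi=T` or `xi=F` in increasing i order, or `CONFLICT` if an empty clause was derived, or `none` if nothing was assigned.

Answer: x1=T x2=F

Derivation:
unit clause [-2] forces x2=F; simplify:
  satisfied 4 clause(s); 4 remain; assigned so far: [2]
unit clause [1] forces x1=T; simplify:
  drop -1 from [-5, -6, -1] -> [-5, -6]
  satisfied 1 clause(s); 3 remain; assigned so far: [1, 2]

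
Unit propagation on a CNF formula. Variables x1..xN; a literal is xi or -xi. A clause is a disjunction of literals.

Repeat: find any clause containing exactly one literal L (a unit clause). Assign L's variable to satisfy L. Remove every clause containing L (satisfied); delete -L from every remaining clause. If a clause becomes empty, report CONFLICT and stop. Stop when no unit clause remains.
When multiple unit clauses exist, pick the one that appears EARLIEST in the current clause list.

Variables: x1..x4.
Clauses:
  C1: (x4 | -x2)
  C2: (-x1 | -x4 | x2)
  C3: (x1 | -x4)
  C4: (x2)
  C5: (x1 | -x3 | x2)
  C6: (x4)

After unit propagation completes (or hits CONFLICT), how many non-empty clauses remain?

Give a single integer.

unit clause [2] forces x2=T; simplify:
  drop -2 from [4, -2] -> [4]
  satisfied 3 clause(s); 3 remain; assigned so far: [2]
unit clause [4] forces x4=T; simplify:
  drop -4 from [1, -4] -> [1]
  satisfied 2 clause(s); 1 remain; assigned so far: [2, 4]
unit clause [1] forces x1=T; simplify:
  satisfied 1 clause(s); 0 remain; assigned so far: [1, 2, 4]

Answer: 0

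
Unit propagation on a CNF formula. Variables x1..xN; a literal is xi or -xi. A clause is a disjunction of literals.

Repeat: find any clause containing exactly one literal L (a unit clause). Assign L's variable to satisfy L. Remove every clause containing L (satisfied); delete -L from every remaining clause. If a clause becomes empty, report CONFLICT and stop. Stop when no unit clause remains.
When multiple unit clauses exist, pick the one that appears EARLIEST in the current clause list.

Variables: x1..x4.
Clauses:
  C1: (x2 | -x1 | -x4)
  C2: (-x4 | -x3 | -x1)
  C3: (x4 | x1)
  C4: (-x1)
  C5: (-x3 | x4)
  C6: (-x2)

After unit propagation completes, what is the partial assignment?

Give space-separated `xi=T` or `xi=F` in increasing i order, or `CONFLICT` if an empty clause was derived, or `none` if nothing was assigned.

unit clause [-1] forces x1=F; simplify:
  drop 1 from [4, 1] -> [4]
  satisfied 3 clause(s); 3 remain; assigned so far: [1]
unit clause [4] forces x4=T; simplify:
  satisfied 2 clause(s); 1 remain; assigned so far: [1, 4]
unit clause [-2] forces x2=F; simplify:
  satisfied 1 clause(s); 0 remain; assigned so far: [1, 2, 4]

Answer: x1=F x2=F x4=T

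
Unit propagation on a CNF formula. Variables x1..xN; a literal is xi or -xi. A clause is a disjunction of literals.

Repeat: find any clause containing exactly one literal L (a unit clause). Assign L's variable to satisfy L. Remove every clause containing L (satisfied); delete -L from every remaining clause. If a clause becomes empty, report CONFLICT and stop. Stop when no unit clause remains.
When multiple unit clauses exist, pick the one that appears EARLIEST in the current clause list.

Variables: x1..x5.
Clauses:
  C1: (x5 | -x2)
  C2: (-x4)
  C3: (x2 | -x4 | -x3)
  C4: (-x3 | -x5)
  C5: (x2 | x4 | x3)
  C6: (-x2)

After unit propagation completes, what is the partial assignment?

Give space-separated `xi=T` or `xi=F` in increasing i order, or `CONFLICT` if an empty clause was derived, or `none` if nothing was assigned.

unit clause [-4] forces x4=F; simplify:
  drop 4 from [2, 4, 3] -> [2, 3]
  satisfied 2 clause(s); 4 remain; assigned so far: [4]
unit clause [-2] forces x2=F; simplify:
  drop 2 from [2, 3] -> [3]
  satisfied 2 clause(s); 2 remain; assigned so far: [2, 4]
unit clause [3] forces x3=T; simplify:
  drop -3 from [-3, -5] -> [-5]
  satisfied 1 clause(s); 1 remain; assigned so far: [2, 3, 4]
unit clause [-5] forces x5=F; simplify:
  satisfied 1 clause(s); 0 remain; assigned so far: [2, 3, 4, 5]

Answer: x2=F x3=T x4=F x5=F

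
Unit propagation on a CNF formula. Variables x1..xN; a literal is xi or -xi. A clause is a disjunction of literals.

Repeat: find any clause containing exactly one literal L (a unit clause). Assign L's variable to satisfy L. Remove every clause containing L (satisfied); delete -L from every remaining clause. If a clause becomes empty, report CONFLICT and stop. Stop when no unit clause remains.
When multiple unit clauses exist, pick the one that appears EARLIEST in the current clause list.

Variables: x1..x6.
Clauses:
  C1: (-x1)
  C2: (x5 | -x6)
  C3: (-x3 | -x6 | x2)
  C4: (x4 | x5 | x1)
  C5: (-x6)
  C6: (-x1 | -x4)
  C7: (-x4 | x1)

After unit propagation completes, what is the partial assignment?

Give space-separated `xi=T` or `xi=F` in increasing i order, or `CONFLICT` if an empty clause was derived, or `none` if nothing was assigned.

unit clause [-1] forces x1=F; simplify:
  drop 1 from [4, 5, 1] -> [4, 5]
  drop 1 from [-4, 1] -> [-4]
  satisfied 2 clause(s); 5 remain; assigned so far: [1]
unit clause [-6] forces x6=F; simplify:
  satisfied 3 clause(s); 2 remain; assigned so far: [1, 6]
unit clause [-4] forces x4=F; simplify:
  drop 4 from [4, 5] -> [5]
  satisfied 1 clause(s); 1 remain; assigned so far: [1, 4, 6]
unit clause [5] forces x5=T; simplify:
  satisfied 1 clause(s); 0 remain; assigned so far: [1, 4, 5, 6]

Answer: x1=F x4=F x5=T x6=F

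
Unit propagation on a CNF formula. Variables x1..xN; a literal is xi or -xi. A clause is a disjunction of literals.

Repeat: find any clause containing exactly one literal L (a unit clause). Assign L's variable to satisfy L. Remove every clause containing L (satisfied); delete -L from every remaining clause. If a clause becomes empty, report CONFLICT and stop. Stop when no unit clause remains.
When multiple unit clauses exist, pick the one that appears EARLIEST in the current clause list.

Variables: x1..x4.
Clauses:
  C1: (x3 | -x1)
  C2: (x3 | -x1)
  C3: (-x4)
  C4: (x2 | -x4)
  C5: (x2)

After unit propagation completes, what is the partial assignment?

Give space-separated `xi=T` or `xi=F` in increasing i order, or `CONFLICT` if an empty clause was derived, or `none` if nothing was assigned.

unit clause [-4] forces x4=F; simplify:
  satisfied 2 clause(s); 3 remain; assigned so far: [4]
unit clause [2] forces x2=T; simplify:
  satisfied 1 clause(s); 2 remain; assigned so far: [2, 4]

Answer: x2=T x4=F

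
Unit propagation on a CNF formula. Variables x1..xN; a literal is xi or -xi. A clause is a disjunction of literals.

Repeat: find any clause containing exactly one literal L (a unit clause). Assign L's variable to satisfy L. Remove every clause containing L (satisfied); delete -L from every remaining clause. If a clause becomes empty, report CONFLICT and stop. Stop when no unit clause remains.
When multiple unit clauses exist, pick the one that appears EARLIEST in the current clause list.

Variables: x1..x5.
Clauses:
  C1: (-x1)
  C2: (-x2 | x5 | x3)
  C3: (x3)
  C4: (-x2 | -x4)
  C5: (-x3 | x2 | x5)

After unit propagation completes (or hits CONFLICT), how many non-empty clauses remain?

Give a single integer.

unit clause [-1] forces x1=F; simplify:
  satisfied 1 clause(s); 4 remain; assigned so far: [1]
unit clause [3] forces x3=T; simplify:
  drop -3 from [-3, 2, 5] -> [2, 5]
  satisfied 2 clause(s); 2 remain; assigned so far: [1, 3]

Answer: 2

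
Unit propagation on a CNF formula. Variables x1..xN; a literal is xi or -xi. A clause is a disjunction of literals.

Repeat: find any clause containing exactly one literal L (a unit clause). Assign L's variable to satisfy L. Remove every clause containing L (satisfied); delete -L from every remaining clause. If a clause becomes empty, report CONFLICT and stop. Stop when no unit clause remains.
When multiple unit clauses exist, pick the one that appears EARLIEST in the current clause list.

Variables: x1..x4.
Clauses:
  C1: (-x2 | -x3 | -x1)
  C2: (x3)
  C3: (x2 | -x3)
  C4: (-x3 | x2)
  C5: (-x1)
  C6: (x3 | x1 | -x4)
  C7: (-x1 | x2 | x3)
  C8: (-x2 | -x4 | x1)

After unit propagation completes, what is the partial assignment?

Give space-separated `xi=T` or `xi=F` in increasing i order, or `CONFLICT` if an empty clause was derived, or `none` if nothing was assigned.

unit clause [3] forces x3=T; simplify:
  drop -3 from [-2, -3, -1] -> [-2, -1]
  drop -3 from [2, -3] -> [2]
  drop -3 from [-3, 2] -> [2]
  satisfied 3 clause(s); 5 remain; assigned so far: [3]
unit clause [2] forces x2=T; simplify:
  drop -2 from [-2, -1] -> [-1]
  drop -2 from [-2, -4, 1] -> [-4, 1]
  satisfied 2 clause(s); 3 remain; assigned so far: [2, 3]
unit clause [-1] forces x1=F; simplify:
  drop 1 from [-4, 1] -> [-4]
  satisfied 2 clause(s); 1 remain; assigned so far: [1, 2, 3]
unit clause [-4] forces x4=F; simplify:
  satisfied 1 clause(s); 0 remain; assigned so far: [1, 2, 3, 4]

Answer: x1=F x2=T x3=T x4=F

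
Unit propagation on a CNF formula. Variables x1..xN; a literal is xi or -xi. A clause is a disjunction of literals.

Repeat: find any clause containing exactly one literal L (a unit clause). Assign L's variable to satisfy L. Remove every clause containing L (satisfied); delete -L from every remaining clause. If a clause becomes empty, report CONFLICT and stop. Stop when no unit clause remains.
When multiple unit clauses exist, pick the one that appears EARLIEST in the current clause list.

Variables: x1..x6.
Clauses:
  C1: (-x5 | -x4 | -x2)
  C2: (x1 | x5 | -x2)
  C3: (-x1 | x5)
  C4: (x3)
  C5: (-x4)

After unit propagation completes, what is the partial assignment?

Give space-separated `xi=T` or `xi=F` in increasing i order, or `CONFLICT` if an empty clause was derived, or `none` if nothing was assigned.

unit clause [3] forces x3=T; simplify:
  satisfied 1 clause(s); 4 remain; assigned so far: [3]
unit clause [-4] forces x4=F; simplify:
  satisfied 2 clause(s); 2 remain; assigned so far: [3, 4]

Answer: x3=T x4=F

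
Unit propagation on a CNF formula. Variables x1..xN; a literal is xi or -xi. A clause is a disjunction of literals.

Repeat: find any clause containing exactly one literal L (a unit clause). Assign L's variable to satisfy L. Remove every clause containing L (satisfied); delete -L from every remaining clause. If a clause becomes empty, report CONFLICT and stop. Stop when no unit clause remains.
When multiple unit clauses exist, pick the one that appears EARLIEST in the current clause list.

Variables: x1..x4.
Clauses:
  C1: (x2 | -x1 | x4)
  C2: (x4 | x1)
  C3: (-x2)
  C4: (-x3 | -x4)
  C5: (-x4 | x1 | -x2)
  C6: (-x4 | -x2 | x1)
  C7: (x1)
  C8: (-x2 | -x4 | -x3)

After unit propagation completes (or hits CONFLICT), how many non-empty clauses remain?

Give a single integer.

unit clause [-2] forces x2=F; simplify:
  drop 2 from [2, -1, 4] -> [-1, 4]
  satisfied 4 clause(s); 4 remain; assigned so far: [2]
unit clause [1] forces x1=T; simplify:
  drop -1 from [-1, 4] -> [4]
  satisfied 2 clause(s); 2 remain; assigned so far: [1, 2]
unit clause [4] forces x4=T; simplify:
  drop -4 from [-3, -4] -> [-3]
  satisfied 1 clause(s); 1 remain; assigned so far: [1, 2, 4]
unit clause [-3] forces x3=F; simplify:
  satisfied 1 clause(s); 0 remain; assigned so far: [1, 2, 3, 4]

Answer: 0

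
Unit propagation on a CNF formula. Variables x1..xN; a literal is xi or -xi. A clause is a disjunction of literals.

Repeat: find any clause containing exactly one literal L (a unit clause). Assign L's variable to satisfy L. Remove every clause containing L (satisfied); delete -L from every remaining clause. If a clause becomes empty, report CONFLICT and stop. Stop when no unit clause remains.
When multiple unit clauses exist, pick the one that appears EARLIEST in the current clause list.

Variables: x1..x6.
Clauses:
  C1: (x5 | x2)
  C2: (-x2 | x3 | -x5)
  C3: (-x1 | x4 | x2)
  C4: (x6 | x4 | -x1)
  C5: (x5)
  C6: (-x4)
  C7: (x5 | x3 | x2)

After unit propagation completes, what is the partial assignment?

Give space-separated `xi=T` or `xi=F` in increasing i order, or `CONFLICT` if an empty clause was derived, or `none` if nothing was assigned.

Answer: x4=F x5=T

Derivation:
unit clause [5] forces x5=T; simplify:
  drop -5 from [-2, 3, -5] -> [-2, 3]
  satisfied 3 clause(s); 4 remain; assigned so far: [5]
unit clause [-4] forces x4=F; simplify:
  drop 4 from [-1, 4, 2] -> [-1, 2]
  drop 4 from [6, 4, -1] -> [6, -1]
  satisfied 1 clause(s); 3 remain; assigned so far: [4, 5]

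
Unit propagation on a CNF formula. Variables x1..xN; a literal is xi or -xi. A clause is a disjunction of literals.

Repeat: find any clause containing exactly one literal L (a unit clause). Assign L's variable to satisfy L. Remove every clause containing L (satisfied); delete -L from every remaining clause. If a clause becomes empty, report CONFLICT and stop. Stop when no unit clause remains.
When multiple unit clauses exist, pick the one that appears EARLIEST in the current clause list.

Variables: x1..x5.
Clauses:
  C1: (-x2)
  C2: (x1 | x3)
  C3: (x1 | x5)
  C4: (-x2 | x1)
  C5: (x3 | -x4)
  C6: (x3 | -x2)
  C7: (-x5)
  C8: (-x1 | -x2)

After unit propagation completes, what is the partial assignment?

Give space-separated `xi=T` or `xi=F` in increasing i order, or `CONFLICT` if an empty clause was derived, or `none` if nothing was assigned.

unit clause [-2] forces x2=F; simplify:
  satisfied 4 clause(s); 4 remain; assigned so far: [2]
unit clause [-5] forces x5=F; simplify:
  drop 5 from [1, 5] -> [1]
  satisfied 1 clause(s); 3 remain; assigned so far: [2, 5]
unit clause [1] forces x1=T; simplify:
  satisfied 2 clause(s); 1 remain; assigned so far: [1, 2, 5]

Answer: x1=T x2=F x5=F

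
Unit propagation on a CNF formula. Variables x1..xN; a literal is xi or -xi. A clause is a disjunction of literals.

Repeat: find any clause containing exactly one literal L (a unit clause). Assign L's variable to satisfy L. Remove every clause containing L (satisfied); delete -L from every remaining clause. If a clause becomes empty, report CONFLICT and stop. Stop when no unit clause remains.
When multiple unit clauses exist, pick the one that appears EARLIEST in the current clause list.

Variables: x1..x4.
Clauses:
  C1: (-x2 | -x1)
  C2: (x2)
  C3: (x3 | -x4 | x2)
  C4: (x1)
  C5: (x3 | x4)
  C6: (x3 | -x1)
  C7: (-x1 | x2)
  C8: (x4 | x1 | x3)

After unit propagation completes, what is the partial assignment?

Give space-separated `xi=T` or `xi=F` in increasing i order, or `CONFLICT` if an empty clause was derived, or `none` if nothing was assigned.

unit clause [2] forces x2=T; simplify:
  drop -2 from [-2, -1] -> [-1]
  satisfied 3 clause(s); 5 remain; assigned so far: [2]
unit clause [-1] forces x1=F; simplify:
  drop 1 from [1] -> [] (empty!)
  drop 1 from [4, 1, 3] -> [4, 3]
  satisfied 2 clause(s); 3 remain; assigned so far: [1, 2]
CONFLICT (empty clause)

Answer: CONFLICT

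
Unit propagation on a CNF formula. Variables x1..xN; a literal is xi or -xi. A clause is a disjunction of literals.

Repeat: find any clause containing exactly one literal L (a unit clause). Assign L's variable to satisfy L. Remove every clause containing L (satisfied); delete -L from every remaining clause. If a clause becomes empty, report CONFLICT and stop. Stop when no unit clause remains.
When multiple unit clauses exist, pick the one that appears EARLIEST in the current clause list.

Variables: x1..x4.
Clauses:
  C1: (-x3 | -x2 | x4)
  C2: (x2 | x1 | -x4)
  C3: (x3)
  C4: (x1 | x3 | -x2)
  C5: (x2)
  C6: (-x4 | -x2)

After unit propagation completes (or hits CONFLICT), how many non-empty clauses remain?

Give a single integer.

unit clause [3] forces x3=T; simplify:
  drop -3 from [-3, -2, 4] -> [-2, 4]
  satisfied 2 clause(s); 4 remain; assigned so far: [3]
unit clause [2] forces x2=T; simplify:
  drop -2 from [-2, 4] -> [4]
  drop -2 from [-4, -2] -> [-4]
  satisfied 2 clause(s); 2 remain; assigned so far: [2, 3]
unit clause [4] forces x4=T; simplify:
  drop -4 from [-4] -> [] (empty!)
  satisfied 1 clause(s); 1 remain; assigned so far: [2, 3, 4]
CONFLICT (empty clause)

Answer: 0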